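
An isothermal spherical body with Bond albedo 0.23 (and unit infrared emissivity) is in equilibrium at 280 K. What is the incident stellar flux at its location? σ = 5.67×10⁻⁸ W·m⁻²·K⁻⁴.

S ≈ 1810 W/m²

(1−a)S·πr² = σ·4πr²·T⁴ ⇒ S = 4σT⁴/(1−a).
S = 4·5.67×10⁻⁸·6.147×10⁹/0.770.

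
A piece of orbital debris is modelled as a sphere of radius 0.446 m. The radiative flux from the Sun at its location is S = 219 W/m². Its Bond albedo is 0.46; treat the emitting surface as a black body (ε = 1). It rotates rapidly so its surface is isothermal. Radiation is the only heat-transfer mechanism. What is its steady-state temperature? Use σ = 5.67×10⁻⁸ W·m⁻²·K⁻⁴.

At equilibrium, absorbed power = emitted power.
Absorbing cross-section = πr² = 0.6249 m²; emitting surface = 4πr² = 2.500 m² (ratio 4).
(1−a)S·A_cross = εσ·A_surf·T⁴  ⇒  T⁴ = (1−a)S/(4σ).
T⁴ = 0.540·219/(4·5.67×10⁻⁸) = 5.214×10⁸ K⁴.
T = (5.214×10⁸)^(1/4).

T ≈ 151 K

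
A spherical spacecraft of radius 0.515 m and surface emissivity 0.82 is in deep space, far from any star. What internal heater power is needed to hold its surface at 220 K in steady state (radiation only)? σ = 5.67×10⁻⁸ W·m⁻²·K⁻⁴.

P = εσ·4πr²·T⁴.
4πr² = 3.333 m²; T⁴ = 2.343×10⁹ K⁴.
P = 0.82·5.67×10⁻⁸·3.333·2.343×10⁹.

P ≈ 363 W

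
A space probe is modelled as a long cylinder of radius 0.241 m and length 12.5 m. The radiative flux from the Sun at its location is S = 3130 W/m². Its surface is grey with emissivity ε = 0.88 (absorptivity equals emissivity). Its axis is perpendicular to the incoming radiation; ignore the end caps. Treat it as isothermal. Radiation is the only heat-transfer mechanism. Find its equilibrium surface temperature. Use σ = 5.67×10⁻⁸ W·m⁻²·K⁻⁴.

T ≈ 364 K

At equilibrium, absorbed power = emitted power.
Absorbing cross-section = 2rL = 6.025 m²; emitting surface = 2πrL = 18.93 m² (ratio π).
εS·A_cross = εσ·A_surf·T⁴  ⇒  T⁴ = S/(πσ)   (ε cancels).
T⁴ = 3130/(π·5.67×10⁻⁸) = 1.757×10¹⁰ K⁴.
T = (1.757×10¹⁰)^(1/4).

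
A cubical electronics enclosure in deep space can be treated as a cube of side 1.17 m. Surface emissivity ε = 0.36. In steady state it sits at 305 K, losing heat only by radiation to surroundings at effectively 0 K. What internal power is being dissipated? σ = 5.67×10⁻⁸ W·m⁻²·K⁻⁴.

Steady state: P = εσA T⁴.
A = 6L² = 8.213 m²; T⁴ = (305)⁴ = 8.654×10⁹ K⁴.
P = 0.36 × 5.67×10⁻⁸ × 8.213 × 8.654×10⁹.

P ≈ 1450 W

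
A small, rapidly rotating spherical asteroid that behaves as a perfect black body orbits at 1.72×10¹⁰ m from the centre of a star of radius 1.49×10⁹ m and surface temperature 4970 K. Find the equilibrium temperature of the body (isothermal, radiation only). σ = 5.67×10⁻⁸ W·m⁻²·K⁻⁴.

The star's surface emits σT_*⁴; at distance d the flux is S = σT_*⁴(R_*/d)².
S = 5.67×10⁻⁸·(4970)⁴·(1.49×10⁹/1.72×10¹⁰)² = 2.596×10⁵ W/m².
For an isothermal sphere T⁴ = (1−a)S/(4σ) = 1.145×10¹² K⁴.

T ≈ 1030 K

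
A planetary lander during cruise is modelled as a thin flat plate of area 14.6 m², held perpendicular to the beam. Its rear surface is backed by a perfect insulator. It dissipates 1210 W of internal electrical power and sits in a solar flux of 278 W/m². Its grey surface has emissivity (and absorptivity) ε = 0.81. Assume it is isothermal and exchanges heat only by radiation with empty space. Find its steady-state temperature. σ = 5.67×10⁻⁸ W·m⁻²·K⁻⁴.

T ≈ 286 K

At steady state, absorbed solar power + internal power = radiated power.
Absorbed: α·S·A_cross = 0.81·278·14.60 = 3288 W (cross-section A).
Total input = 3288 + 1210 = 4498 W.
Radiated: εσ·A_surf·T⁴ with A_surf = A = 14.60 m².
T⁴ = 4498/(0.81·5.67×10⁻⁸·14.60) = 6.708×10⁹ K⁴.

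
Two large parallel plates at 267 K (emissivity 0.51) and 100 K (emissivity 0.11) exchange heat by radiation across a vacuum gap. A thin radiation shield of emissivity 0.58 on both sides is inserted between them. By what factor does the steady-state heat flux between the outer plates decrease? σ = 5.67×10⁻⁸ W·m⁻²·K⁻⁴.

Without shield: q₀ = σΔ(T⁴)/(1/ε₁+1/ε₂−1) with denominator 10.05.
With shield the two gaps are in series; the resistances add: (1/ε₁+1/ε_s−1)+(1/ε_s+1/ε₂−1) = 2.685+9.815 = 12.50.
Heat-flux ratio q₀/q = 12.50/10.05.

factor ≈ 1.24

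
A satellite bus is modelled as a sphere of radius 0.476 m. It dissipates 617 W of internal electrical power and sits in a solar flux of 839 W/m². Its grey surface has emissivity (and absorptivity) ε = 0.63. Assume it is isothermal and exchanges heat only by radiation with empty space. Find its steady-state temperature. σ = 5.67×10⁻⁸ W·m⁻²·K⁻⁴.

T ≈ 314 K

At steady state, absorbed solar power + internal power = radiated power.
Absorbed: α·S·A_cross = 0.63·839·0.7118 = 376.2 W (cross-section πr²).
Total input = 376.2 + 617 = 993.2 W.
Radiated: εσ·A_surf·T⁴ with A_surf = 4πr² = 2.847 m².
T⁴ = 993.2/(0.63·5.67×10⁻⁸·2.847) = 9.766×10⁹ K⁴.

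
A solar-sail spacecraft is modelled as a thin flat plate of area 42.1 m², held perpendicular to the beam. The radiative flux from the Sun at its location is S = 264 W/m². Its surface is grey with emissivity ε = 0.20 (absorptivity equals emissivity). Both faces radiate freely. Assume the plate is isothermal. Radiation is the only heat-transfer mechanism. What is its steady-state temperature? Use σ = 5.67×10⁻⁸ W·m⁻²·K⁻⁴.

At equilibrium, absorbed power = emitted power.
Absorbing cross-section = A = 42.10 m²; emitting surface = 2A = 84.20 m² (ratio 2).
εS·A_cross = εσ·A_surf·T⁴  ⇒  T⁴ = S/(2σ)   (ε cancels).
T⁴ = 264/(2·5.67×10⁻⁸) = 2.328×10⁹ K⁴.
T = (2.328×10⁹)^(1/4).

T ≈ 220 K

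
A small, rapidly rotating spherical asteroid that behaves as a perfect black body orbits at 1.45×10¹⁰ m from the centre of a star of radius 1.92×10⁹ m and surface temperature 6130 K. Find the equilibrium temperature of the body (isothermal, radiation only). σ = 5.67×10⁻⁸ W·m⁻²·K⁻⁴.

The star's surface emits σT_*⁴; at distance d the flux is S = σT_*⁴(R_*/d)².
S = 5.67×10⁻⁸·(6130)⁴·(1.92×10⁹/1.45×10¹⁰)² = 1.404×10⁶ W/m².
For an isothermal sphere T⁴ = (1−a)S/(4σ) = 6.189×10¹² K⁴.

T ≈ 1580 K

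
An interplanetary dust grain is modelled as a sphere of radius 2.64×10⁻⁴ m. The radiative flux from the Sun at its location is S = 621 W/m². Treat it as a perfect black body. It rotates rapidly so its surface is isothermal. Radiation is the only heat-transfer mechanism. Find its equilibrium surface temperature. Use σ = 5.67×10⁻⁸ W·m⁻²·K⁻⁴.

T ≈ 229 K

At equilibrium, absorbed power = emitted power.
Absorbing cross-section = πr² = 2.190×10⁻⁷ m²; emitting surface = 4πr² = 8.758×10⁻⁷ m² (ratio 4).
S·A_cross = εσ·A_surf·T⁴  ⇒  T⁴ = S/(4σ).
T⁴ = 1.00·621/(4·5.67×10⁻⁸) = 2.738×10⁹ K⁴.
T = (2.738×10⁹)^(1/4).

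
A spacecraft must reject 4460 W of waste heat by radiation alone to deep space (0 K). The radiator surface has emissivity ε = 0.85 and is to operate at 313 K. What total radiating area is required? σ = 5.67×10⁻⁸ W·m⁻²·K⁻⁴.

P = εσA T⁴ ⇒ A = P/(εσT⁴).
T⁴ = 9.598×10⁹ K⁴.
A = 4460/(0.85 × 5.67×10⁻⁸ × 9.598×10⁹).

A ≈ 9.64 m²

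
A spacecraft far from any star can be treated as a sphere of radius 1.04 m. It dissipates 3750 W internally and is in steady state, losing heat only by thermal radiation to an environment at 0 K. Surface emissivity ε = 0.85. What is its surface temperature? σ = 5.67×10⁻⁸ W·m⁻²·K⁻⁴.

Steady state: internal power = radiated power, P = εσA T⁴.
Radiating area A = 4πr² = 13.59 m².
T⁴ = P/(εσA) = 3750/(0.85·5.67×10⁻⁸·13.59) = 5.725×10⁹ K⁴.
T = (5.725×10⁹)^(1/4).

T ≈ 275 K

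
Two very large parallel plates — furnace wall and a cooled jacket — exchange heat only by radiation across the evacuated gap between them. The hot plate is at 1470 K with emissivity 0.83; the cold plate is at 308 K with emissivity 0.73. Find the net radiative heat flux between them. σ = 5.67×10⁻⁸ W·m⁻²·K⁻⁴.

For two infinite grey parallel plates, q = σ(T₁⁴ − T₂⁴)/(1/ε₁ + 1/ε₂ − 1).
T₁⁴ − T₂⁴ = 4.669×10¹² − 8.999×10⁹ = 4.660×10¹² K⁴.
1/ε₁ + 1/ε₂ − 1 = 1.205 + 1.370 − 1 = 1.575.
q = 5.67×10⁻⁸ × 4.660×10¹² / 1.575.

q ≈ 1.68×10⁵ W/m²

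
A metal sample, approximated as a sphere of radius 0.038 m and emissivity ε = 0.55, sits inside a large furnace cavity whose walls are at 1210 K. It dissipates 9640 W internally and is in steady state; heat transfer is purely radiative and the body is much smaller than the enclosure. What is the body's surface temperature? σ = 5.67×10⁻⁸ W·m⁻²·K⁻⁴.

T ≈ 2090 K

For a small grey body in a large enclosure, net radiated power = εσA(T⁴ − T_w⁴).
Steady state: P = εσA(T⁴ − T_w⁴) with A = 4πr² = 0.01815 m².
T⁴ = P/(εσA) + T_w⁴ = 9640/(0.55·5.67×10⁻⁸·0.01815) + (1210)⁴
    = 1.704×10¹³ + 2.144×10¹² = 1.918×10¹³ K⁴.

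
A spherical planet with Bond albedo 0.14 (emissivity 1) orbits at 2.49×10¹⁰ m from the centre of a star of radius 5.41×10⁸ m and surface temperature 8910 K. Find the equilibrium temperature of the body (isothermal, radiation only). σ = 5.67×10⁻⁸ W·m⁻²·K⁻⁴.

T ≈ 894 K

The star's surface emits σT_*⁴; at distance d the flux is S = σT_*⁴(R_*/d)².
S = 5.67×10⁻⁸·(8910)⁴·(5.41×10⁸/2.49×10¹⁰)² = 1.687×10⁵ W/m².
For an isothermal sphere T⁴ = (1−a)S/(4σ) = 6.397×10¹¹ K⁴.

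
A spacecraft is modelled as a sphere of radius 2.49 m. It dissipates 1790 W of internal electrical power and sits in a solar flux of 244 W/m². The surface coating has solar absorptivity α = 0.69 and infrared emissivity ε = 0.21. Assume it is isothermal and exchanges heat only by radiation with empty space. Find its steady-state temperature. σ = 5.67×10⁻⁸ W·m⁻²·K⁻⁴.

T ≈ 272 K

At steady state, absorbed solar power + internal power = radiated power.
Absorbed: α·S·A_cross = 0.69·244·19.48 = 3279 W (cross-section πr²).
Total input = 3279 + 1790 = 5069 W.
Radiated: εσ·A_surf·T⁴ with A_surf = 4πr² = 77.91 m².
T⁴ = 5069/(0.21·5.67×10⁻⁸·77.91) = 5.464×10⁹ K⁴.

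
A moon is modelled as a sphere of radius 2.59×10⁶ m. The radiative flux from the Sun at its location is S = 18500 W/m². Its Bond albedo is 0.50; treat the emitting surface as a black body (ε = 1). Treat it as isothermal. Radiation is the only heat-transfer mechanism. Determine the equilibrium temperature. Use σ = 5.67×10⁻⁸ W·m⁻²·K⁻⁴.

At equilibrium, absorbed power = emitted power.
Absorbing cross-section = πr² = 2.107×10¹³ m²; emitting surface = 4πr² = 8.430×10¹³ m² (ratio 4).
(1−a)S·A_cross = εσ·A_surf·T⁴  ⇒  T⁴ = (1−a)S/(4σ).
T⁴ = 0.500·18500/(4·5.67×10⁻⁸) = 4.078×10¹⁰ K⁴.
T = (4.078×10¹⁰)^(1/4).

T ≈ 449 K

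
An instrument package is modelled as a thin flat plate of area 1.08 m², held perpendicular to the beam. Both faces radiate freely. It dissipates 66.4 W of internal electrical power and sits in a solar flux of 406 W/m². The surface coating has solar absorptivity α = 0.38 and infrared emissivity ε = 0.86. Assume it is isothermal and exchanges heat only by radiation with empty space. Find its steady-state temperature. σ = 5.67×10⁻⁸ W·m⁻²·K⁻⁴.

At steady state, absorbed solar power + internal power = radiated power.
Absorbed: α·S·A_cross = 0.38·406·1.080 = 166.6 W (cross-section A).
Total input = 166.6 + 66.4 = 233.0 W.
Radiated: εσ·A_surf·T⁴ with A_surf = 2A = 2.160 m².
T⁴ = 233.0/(0.86·5.67×10⁻⁸·2.160) = 2.212×10⁹ K⁴.

T ≈ 217 K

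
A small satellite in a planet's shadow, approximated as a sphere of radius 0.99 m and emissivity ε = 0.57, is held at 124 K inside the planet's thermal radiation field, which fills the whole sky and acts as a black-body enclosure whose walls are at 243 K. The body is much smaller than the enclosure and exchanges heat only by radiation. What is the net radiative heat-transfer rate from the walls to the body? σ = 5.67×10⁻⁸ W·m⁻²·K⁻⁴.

For a small grey body in a large enclosure: P_net = εσA(T_body⁴ − T_wall⁴).
A = 4πr² = 12.32 m²; T_body⁴ − T_wall⁴ = 2.364×10⁸ − 3.487×10⁹ = -3.250×10⁹ K⁴.
|P_net| = 0.57·5.67×10⁻⁸·12.32·3.250×10⁹.

P_net ≈ 1290 W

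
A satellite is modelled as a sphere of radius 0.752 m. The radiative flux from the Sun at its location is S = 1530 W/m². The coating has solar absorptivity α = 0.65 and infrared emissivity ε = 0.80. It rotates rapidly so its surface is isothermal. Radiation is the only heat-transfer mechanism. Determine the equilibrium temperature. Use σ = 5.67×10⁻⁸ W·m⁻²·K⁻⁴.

T ≈ 272 K

At equilibrium, absorbed power = emitted power.
Absorbing cross-section = πr² = 1.777 m²; emitting surface = 4πr² = 7.106 m² (ratio 4).
αS·A_cross = εσ·A_surf·T⁴  ⇒  T⁴ = αS/(ε·4σ).
T⁴ = 0.650·1530/(0.80·4·5.67×10⁻⁸) = 5.481×10⁹ K⁴.
T = (5.481×10⁹)^(1/4).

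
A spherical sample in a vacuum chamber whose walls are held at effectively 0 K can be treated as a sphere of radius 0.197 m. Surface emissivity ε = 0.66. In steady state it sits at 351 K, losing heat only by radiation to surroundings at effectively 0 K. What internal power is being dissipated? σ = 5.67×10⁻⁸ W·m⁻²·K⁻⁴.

Steady state: P = εσA T⁴.
A = 4πr² = 0.4877 m²; T⁴ = (351)⁴ = 1.518×10¹⁰ K⁴.
P = 0.66 × 5.67×10⁻⁸ × 0.4877 × 1.518×10¹⁰.

P ≈ 277 W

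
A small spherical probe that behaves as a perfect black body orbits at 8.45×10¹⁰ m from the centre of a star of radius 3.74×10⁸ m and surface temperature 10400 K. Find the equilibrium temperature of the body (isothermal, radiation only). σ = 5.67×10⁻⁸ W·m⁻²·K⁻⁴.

The star's surface emits σT_*⁴; at distance d the flux is S = σT_*⁴(R_*/d)².
S = 5.67×10⁻⁸·(10400)⁴·(3.74×10⁸/8.45×10¹⁰)² = 12990 W/m².
For an isothermal sphere T⁴ = (1−a)S/(4σ) = 5.729×10¹⁰ K⁴.

T ≈ 489 K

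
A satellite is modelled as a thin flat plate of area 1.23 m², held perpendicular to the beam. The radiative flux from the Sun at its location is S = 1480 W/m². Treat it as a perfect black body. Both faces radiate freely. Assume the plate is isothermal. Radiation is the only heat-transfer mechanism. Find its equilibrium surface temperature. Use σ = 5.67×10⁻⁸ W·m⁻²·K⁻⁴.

At equilibrium, absorbed power = emitted power.
Absorbing cross-section = A = 1.230 m²; emitting surface = 2A = 2.460 m² (ratio 2).
S·A_cross = εσ·A_surf·T⁴  ⇒  T⁴ = S/(2σ).
T⁴ = 1.00·1480/(2·5.67×10⁻⁸) = 1.305×10¹⁰ K⁴.
T = (1.305×10¹⁰)^(1/4).

T ≈ 338 K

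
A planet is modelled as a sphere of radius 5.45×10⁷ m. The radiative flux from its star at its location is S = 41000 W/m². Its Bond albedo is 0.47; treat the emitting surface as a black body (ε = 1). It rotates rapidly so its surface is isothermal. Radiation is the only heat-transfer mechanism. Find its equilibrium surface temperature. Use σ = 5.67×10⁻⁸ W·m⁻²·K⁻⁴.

T ≈ 556 K

At equilibrium, absorbed power = emitted power.
Absorbing cross-section = πr² = 9.331×10¹⁵ m²; emitting surface = 4πr² = 3.733×10¹⁶ m² (ratio 4).
(1−a)S·A_cross = εσ·A_surf·T⁴  ⇒  T⁴ = (1−a)S/(4σ).
T⁴ = 0.530·41000/(4·5.67×10⁻⁸) = 9.581×10¹⁰ K⁴.
T = (9.581×10¹⁰)^(1/4).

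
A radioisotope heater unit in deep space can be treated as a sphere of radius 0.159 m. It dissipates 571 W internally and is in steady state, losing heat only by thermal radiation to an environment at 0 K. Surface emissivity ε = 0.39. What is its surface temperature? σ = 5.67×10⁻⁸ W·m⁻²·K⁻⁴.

T ≈ 534 K

Steady state: internal power = radiated power, P = εσA T⁴.
Radiating area A = 4πr² = 0.3177 m².
T⁴ = P/(εσA) = 571/(0.39·5.67×10⁻⁸·0.3177) = 8.128×10¹⁰ K⁴.
T = (8.128×10¹⁰)^(1/4).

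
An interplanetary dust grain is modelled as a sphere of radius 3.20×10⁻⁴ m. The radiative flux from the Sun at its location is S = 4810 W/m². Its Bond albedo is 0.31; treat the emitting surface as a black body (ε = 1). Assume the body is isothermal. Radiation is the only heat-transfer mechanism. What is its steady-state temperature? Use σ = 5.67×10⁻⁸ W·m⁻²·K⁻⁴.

At equilibrium, absorbed power = emitted power.
Absorbing cross-section = πr² = 3.217×10⁻⁷ m²; emitting surface = 4πr² = 1.287×10⁻⁶ m² (ratio 4).
(1−a)S·A_cross = εσ·A_surf·T⁴  ⇒  T⁴ = (1−a)S/(4σ).
T⁴ = 0.690·4810/(4·5.67×10⁻⁸) = 1.463×10¹⁰ K⁴.
T = (1.463×10¹⁰)^(1/4).

T ≈ 348 K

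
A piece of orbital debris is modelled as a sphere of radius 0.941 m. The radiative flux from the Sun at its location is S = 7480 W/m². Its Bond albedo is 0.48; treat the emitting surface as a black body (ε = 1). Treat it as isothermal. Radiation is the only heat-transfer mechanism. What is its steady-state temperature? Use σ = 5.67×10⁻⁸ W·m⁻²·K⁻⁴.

T ≈ 362 K

At equilibrium, absorbed power = emitted power.
Absorbing cross-section = πr² = 2.782 m²; emitting surface = 4πr² = 11.13 m² (ratio 4).
(1−a)S·A_cross = εσ·A_surf·T⁴  ⇒  T⁴ = (1−a)S/(4σ).
T⁴ = 0.520·7480/(4·5.67×10⁻⁸) = 1.715×10¹⁰ K⁴.
T = (1.715×10¹⁰)^(1/4).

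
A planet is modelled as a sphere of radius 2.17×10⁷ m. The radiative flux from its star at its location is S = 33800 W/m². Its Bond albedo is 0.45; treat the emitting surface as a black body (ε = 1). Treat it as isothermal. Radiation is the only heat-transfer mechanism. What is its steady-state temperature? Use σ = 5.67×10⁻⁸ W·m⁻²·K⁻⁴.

At equilibrium, absorbed power = emitted power.
Absorbing cross-section = πr² = 1.479×10¹⁵ m²; emitting surface = 4πr² = 5.917×10¹⁵ m² (ratio 4).
(1−a)S·A_cross = εσ·A_surf·T⁴  ⇒  T⁴ = (1−a)S/(4σ).
T⁴ = 0.550·33800/(4·5.67×10⁻⁸) = 8.197×10¹⁰ K⁴.
T = (8.197×10¹⁰)^(1/4).

T ≈ 535 K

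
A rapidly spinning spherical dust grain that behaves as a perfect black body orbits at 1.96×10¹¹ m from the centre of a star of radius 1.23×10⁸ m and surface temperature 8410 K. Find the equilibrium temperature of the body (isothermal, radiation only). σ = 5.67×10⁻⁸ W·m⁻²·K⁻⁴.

The star's surface emits σT_*⁴; at distance d the flux is S = σT_*⁴(R_*/d)².
S = 5.67×10⁻⁸·(8410)⁴·(1.23×10⁸/1.96×10¹¹)² = 111.7 W/m².
For an isothermal sphere T⁴ = (1−a)S/(4σ) = 4.925×10⁸ K⁴.

T ≈ 149 K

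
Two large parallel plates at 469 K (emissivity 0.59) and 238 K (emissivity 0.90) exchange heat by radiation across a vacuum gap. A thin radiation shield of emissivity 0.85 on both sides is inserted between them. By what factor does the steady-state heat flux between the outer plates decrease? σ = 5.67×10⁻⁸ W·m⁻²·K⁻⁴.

Without shield: q₀ = σΔ(T⁴)/(1/ε₁+1/ε₂−1) with denominator 1.806.
With shield the two gaps are in series; the resistances add: (1/ε₁+1/ε_s−1)+(1/ε_s+1/ε₂−1) = 1.871+1.288 = 3.159.
Heat-flux ratio q₀/q = 3.159/1.806.

factor ≈ 1.75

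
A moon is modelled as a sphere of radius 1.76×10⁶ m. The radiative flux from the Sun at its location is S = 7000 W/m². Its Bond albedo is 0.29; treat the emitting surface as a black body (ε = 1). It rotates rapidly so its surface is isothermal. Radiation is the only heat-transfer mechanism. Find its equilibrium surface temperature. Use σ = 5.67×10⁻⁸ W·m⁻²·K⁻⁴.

At equilibrium, absorbed power = emitted power.
Absorbing cross-section = πr² = 9.731×10¹² m²; emitting surface = 4πr² = 3.893×10¹³ m² (ratio 4).
(1−a)S·A_cross = εσ·A_surf·T⁴  ⇒  T⁴ = (1−a)S/(4σ).
T⁴ = 0.710·7000/(4·5.67×10⁻⁸) = 2.191×10¹⁰ K⁴.
T = (2.191×10¹⁰)^(1/4).

T ≈ 385 K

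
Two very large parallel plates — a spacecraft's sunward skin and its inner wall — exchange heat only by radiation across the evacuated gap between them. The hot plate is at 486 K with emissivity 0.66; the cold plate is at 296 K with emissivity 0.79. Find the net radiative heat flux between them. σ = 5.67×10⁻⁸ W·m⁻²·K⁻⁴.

For two infinite grey parallel plates, q = σ(T₁⁴ − T₂⁴)/(1/ε₁ + 1/ε₂ − 1).
T₁⁴ − T₂⁴ = 5.579×10¹⁰ − 7.677×10⁹ = 4.811×10¹⁰ K⁴.
1/ε₁ + 1/ε₂ − 1 = 1.515 + 1.266 − 1 = 1.781.
q = 5.67×10⁻⁸ × 4.811×10¹⁰ / 1.781.

q ≈ 1530 W/m²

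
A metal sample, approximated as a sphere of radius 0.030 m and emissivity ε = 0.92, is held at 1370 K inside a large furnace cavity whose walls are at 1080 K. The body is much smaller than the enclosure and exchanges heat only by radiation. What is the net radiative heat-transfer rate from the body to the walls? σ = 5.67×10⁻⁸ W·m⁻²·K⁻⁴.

P_net ≈ 1280 W

For a small grey body in a large enclosure: P_net = εσA(T_body⁴ − T_wall⁴).
A = 4πr² = 0.01131 m²; T_body⁴ − T_wall⁴ = 3.523×10¹² − 1.360×10¹² = 2.162×10¹² K⁴.
|P_net| = 0.92·5.67×10⁻⁸·0.01131·2.162×10¹².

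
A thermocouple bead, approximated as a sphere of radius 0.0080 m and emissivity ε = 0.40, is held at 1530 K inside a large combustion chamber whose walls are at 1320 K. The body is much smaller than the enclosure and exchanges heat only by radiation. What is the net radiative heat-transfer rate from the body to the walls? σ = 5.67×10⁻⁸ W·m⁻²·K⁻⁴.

P_net ≈ 44.6 W

For a small grey body in a large enclosure: P_net = εσA(T_body⁴ − T_wall⁴).
A = 4πr² = 8.042×10⁻⁴ m²; T_body⁴ − T_wall⁴ = 5.480×10¹² − 3.036×10¹² = 2.444×10¹² K⁴.
|P_net| = 0.40·5.67×10⁻⁸·8.042×10⁻⁴·2.444×10¹².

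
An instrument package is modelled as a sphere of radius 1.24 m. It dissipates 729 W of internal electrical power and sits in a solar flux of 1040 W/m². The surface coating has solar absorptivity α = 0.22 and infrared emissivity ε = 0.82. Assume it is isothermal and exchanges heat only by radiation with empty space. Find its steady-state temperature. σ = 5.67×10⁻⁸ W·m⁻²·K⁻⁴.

T ≈ 213 K

At steady state, absorbed solar power + internal power = radiated power.
Absorbed: α·S·A_cross = 0.22·1040·4.831 = 1105 W (cross-section πr²).
Total input = 1105 + 729 = 1834 W.
Radiated: εσ·A_surf·T⁴ with A_surf = 4πr² = 19.32 m².
T⁴ = 1834/(0.82·5.67×10⁻⁸·19.32) = 2.042×10⁹ K⁴.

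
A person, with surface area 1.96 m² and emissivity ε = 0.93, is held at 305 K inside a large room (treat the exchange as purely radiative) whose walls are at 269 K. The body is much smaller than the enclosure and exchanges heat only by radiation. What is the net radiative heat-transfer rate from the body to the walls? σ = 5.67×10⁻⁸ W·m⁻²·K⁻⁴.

For a small grey body in a large enclosure: P_net = εσA(T_body⁴ − T_wall⁴).
A = 1.96 m²; T_body⁴ − T_wall⁴ = 8.654×10⁹ − 5.236×10⁹ = 3.418×10⁹ K⁴.
|P_net| = 0.93·5.67×10⁻⁸·1.960·3.418×10⁹.

P_net ≈ 353 W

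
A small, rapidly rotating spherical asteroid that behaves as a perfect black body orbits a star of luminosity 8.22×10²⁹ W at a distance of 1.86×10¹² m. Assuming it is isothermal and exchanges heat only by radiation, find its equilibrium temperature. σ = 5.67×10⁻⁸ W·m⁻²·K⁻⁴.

First find the stellar flux at distance d: S = L/(4πd²) = 8.22×10²⁹/(4π·(1.86×10¹²)²) = 18910 W/m².
For an isothermal sphere, absorbed (1−a)S·πr² = emitted σ·4πr²·T⁴, so T⁴ = (1−a)S/(4σ).
T⁴ = 1.00·18910/(4·5.67×10⁻⁸) = 8.337×10¹⁰ K⁴.

T ≈ 537 K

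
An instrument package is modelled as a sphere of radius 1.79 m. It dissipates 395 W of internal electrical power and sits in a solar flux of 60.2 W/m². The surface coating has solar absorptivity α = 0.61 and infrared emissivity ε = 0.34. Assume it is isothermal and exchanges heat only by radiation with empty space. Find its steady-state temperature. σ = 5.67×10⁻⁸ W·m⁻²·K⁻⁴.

T ≈ 177 K

At steady state, absorbed solar power + internal power = radiated power.
Absorbed: α·S·A_cross = 0.61·60.2·10.07 = 369.6 W (cross-section πr²).
Total input = 369.6 + 395 = 764.6 W.
Radiated: εσ·A_surf·T⁴ with A_surf = 4πr² = 40.26 m².
T⁴ = 764.6/(0.34·5.67×10⁻⁸·40.26) = 9.851×10⁸ K⁴.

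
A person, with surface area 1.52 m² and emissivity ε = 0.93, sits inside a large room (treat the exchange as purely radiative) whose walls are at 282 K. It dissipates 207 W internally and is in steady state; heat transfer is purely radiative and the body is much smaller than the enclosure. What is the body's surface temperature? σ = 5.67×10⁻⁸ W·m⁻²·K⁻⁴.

For a small grey body in a large enclosure, net radiated power = εσA(T⁴ − T_w⁴).
Steady state: P = εσA(T⁴ − T_w⁴) with A = 1.52 m².
T⁴ = P/(εσA) + T_w⁴ = 207/(0.93·5.67×10⁻⁸·1.520) + (282)⁴
    = 2.583×10⁹ + 6.324×10⁹ = 8.907×10⁹ K⁴.

T ≈ 307 K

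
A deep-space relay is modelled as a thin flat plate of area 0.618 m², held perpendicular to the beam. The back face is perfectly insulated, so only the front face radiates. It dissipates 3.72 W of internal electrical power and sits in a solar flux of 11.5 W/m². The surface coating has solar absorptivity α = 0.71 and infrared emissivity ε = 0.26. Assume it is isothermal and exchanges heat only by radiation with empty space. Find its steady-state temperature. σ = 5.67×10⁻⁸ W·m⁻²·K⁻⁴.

At steady state, absorbed solar power + internal power = radiated power.
Absorbed: α·S·A_cross = 0.71·11.5·0.6180 = 5.046 W (cross-section A).
Total input = 5.046 + 3.72 = 8.766 W.
Radiated: εσ·A_surf·T⁴ with A_surf = A = 0.6180 m².
T⁴ = 8.766/(0.26·5.67×10⁻⁸·0.6180) = 9.622×10⁸ K⁴.

T ≈ 176 K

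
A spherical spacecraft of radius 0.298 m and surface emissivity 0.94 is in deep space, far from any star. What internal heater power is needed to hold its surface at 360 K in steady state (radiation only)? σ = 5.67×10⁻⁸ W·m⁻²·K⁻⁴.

P = εσ·4πr²·T⁴.
4πr² = 1.116 m²; T⁴ = 1.680×10¹⁰ K⁴.
P = 0.94·5.67×10⁻⁸·1.116·1.680×10¹⁰.

P ≈ 999 W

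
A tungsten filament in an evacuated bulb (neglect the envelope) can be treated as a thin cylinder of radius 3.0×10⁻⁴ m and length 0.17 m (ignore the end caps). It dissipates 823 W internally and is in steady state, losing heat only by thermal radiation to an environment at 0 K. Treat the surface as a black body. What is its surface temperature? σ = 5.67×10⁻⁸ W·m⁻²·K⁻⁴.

Steady state: internal power = radiated power, P = εσA T⁴.
Radiating area A = 2πrL = 3.204×10⁻⁴ m².
T⁴ = P/(εσA) = 823/(1.0·5.67×10⁻⁸·3.204×10⁻⁴) = 4.530×10¹³ K⁴.
T = (4.530×10¹³)^(1/4).

T ≈ 2590 K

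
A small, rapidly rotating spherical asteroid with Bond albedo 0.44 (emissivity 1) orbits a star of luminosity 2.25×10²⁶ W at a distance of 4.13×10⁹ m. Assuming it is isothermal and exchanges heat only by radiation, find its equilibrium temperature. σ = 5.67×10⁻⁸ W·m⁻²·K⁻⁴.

T ≈ 1270 K

First find the stellar flux at distance d: S = L/(4πd²) = 2.25×10²⁶/(4π·(4.13×10⁹)²) = 1.050×10⁶ W/m².
For an isothermal sphere, absorbed (1−a)S·πr² = emitted σ·4πr²·T⁴, so T⁴ = (1−a)S/(4σ).
T⁴ = 0.560·1.050×10⁶/(4·5.67×10⁻⁸) = 2.592×10¹² K⁴.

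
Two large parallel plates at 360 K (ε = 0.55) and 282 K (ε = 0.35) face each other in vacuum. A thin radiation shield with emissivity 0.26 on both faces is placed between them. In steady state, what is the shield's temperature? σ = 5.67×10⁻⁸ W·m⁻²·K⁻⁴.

T_s ≈ 332 K

In steady state the net flux on the hot side equals that on the cold side.
σ(T₁⁴−T_s⁴)/D₁ = σ(T_s⁴−T₂⁴)/D₂, with D₁ = 1/ε₁+1/ε_s−1 = 4.664, D₂ = 1/ε_s+1/ε₂−1 = 5.703.
Solve for T_s⁴: T_s⁴ = (D₂·T₁⁴ + D₁·T₂⁴)/(D₁+D₂) = 1.208×10¹⁰ K⁴.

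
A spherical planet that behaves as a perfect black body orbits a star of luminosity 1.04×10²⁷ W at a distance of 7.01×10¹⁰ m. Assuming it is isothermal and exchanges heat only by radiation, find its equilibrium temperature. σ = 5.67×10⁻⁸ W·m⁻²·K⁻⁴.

T ≈ 522 K

First find the stellar flux at distance d: S = L/(4πd²) = 1.04×10²⁷/(4π·(7.01×10¹⁰)²) = 16840 W/m².
For an isothermal sphere, absorbed (1−a)S·πr² = emitted σ·4πr²·T⁴, so T⁴ = (1−a)S/(4σ).
T⁴ = 1.00·16840/(4·5.67×10⁻⁸) = 7.426×10¹⁰ K⁴.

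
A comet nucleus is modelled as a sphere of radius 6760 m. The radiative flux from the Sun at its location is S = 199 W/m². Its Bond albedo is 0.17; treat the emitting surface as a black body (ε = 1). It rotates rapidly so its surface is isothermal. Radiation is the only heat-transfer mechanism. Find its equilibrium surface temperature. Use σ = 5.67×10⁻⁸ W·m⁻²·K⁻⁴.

At equilibrium, absorbed power = emitted power.
Absorbing cross-section = πr² = 1.436×10⁸ m²; emitting surface = 4πr² = 5.743×10⁸ m² (ratio 4).
(1−a)S·A_cross = εσ·A_surf·T⁴  ⇒  T⁴ = (1−a)S/(4σ).
T⁴ = 0.830·199/(4·5.67×10⁻⁸) = 7.283×10⁸ K⁴.
T = (7.283×10⁸)^(1/4).

T ≈ 164 K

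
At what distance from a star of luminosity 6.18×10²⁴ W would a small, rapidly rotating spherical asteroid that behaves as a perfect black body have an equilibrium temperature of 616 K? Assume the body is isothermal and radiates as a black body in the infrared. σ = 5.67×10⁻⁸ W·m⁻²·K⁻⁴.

d ≈ 3.88×10⁹ m

For an isothermal black-emitting sphere, (1−a)S·πr² = σ·4πr²·T⁴ ⇒ S = 4σT⁴/(1−a).
S = 4·5.67×10⁻⁸·(616)⁴/1.00 = 32660 W/m².
Flux falls as S = L/(4πd²), so d = √(L/(4πS)) = √(6.18×10²⁴/(4π·32660)).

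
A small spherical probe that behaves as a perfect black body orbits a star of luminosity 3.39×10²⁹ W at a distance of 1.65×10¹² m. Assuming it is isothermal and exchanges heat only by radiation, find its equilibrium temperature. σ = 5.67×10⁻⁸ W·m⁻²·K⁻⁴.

T ≈ 457 K

First find the stellar flux at distance d: S = L/(4πd²) = 3.39×10²⁹/(4π·(1.65×10¹²)²) = 9909 W/m².
For an isothermal sphere, absorbed (1−a)S·πr² = emitted σ·4πr²·T⁴, so T⁴ = (1−a)S/(4σ).
T⁴ = 1.00·9909/(4·5.67×10⁻⁸) = 4.369×10¹⁰ K⁴.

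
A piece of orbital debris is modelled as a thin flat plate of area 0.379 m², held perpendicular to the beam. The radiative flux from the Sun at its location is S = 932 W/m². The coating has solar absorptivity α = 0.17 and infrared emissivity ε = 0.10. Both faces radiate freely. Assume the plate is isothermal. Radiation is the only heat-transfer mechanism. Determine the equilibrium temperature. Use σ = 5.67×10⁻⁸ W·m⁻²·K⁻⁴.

At equilibrium, absorbed power = emitted power.
Absorbing cross-section = A = 0.3790 m²; emitting surface = 2A = 0.7580 m² (ratio 2).
αS·A_cross = εσ·A_surf·T⁴  ⇒  T⁴ = αS/(ε·2σ).
T⁴ = 0.170·932/(0.10·2·5.67×10⁻⁸) = 1.397×10¹⁰ K⁴.
T = (1.397×10¹⁰)^(1/4).

T ≈ 344 K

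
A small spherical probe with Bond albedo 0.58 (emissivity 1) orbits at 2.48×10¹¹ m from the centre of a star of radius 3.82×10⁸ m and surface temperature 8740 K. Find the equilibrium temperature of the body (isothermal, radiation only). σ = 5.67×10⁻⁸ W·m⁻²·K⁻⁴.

The star's surface emits σT_*⁴; at distance d the flux is S = σT_*⁴(R_*/d)².
S = 5.67×10⁻⁸·(8740)⁴·(3.82×10⁸/2.48×10¹¹)² = 785.0 W/m².
For an isothermal sphere T⁴ = (1−a)S/(4σ) = 1.454×10⁹ K⁴.

T ≈ 195 K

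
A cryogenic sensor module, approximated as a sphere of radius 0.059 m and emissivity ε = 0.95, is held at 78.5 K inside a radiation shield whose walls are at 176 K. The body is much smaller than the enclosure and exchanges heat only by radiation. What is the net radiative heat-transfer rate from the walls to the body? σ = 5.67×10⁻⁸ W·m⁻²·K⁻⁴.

P_net ≈ 2.17 W

For a small grey body in a large enclosure: P_net = εσA(T_body⁴ − T_wall⁴).
A = 4πr² = 0.04374 m²; T_body⁴ − T_wall⁴ = 3.797×10⁷ − 9.595×10⁸ = -9.215×10⁸ K⁴.
|P_net| = 0.95·5.67×10⁻⁸·0.04374·9.215×10⁸.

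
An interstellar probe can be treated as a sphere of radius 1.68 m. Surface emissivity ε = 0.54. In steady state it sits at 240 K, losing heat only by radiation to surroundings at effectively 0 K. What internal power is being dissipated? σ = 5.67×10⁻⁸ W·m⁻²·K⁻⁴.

Steady state: P = εσA T⁴.
A = 4πr² = 35.47 m²; T⁴ = (240)⁴ = 3.318×10⁹ K⁴.
P = 0.54 × 5.67×10⁻⁸ × 35.47 × 3.318×10⁹.

P ≈ 3600 W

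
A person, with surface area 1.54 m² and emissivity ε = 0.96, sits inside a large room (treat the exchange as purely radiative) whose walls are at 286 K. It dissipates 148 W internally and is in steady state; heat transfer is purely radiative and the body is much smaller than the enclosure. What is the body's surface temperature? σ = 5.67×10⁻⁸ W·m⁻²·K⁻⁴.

T ≈ 303 K

For a small grey body in a large enclosure, net radiated power = εσA(T⁴ − T_w⁴).
Steady state: P = εσA(T⁴ − T_w⁴) with A = 1.54 m².
T⁴ = P/(εσA) + T_w⁴ = 148/(0.96·5.67×10⁻⁸·1.540) + (286)⁴
    = 1.766×10⁹ + 6.691×10⁹ = 8.456×10⁹ K⁴.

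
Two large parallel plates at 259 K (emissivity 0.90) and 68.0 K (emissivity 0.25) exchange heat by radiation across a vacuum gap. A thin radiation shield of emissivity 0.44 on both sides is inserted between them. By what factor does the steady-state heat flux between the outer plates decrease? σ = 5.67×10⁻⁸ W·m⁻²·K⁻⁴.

factor ≈ 1.86

Without shield: q₀ = σΔ(T⁴)/(1/ε₁+1/ε₂−1) with denominator 4.111.
With shield the two gaps are in series; the resistances add: (1/ε₁+1/ε_s−1)+(1/ε_s+1/ε₂−1) = 2.384+5.273 = 7.657.
Heat-flux ratio q₀/q = 7.657/4.111.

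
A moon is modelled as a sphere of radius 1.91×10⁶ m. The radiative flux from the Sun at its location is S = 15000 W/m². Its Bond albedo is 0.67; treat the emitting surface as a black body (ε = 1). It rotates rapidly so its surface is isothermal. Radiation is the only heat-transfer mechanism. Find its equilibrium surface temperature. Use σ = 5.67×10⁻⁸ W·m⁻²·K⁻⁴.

T ≈ 384 K

At equilibrium, absorbed power = emitted power.
Absorbing cross-section = πr² = 1.146×10¹³ m²; emitting surface = 4πr² = 4.584×10¹³ m² (ratio 4).
(1−a)S·A_cross = εσ·A_surf·T⁴  ⇒  T⁴ = (1−a)S/(4σ).
T⁴ = 0.330·15000/(4·5.67×10⁻⁸) = 2.183×10¹⁰ K⁴.
T = (2.183×10¹⁰)^(1/4).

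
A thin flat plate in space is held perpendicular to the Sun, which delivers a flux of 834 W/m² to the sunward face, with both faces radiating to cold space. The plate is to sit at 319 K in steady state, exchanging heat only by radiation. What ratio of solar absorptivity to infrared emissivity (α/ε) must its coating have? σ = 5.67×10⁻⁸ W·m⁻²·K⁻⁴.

α/ε ≈ 1.41

Balance: αS·A = εσ·2A·T⁴ ⇒ α/ε = 2σT⁴/S.
α/ε = 2·5.67×10⁻⁸·(319)⁴/834 = 2·5.67×10⁻⁸·1.036×10¹⁰/834.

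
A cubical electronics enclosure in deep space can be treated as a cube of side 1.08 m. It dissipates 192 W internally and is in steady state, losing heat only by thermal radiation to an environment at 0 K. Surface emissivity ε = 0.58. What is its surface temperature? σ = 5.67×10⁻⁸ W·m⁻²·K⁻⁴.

T ≈ 170 K

Steady state: internal power = radiated power, P = εσA T⁴.
Radiating area A = 6L² = 6.998 m².
T⁴ = P/(εσA) = 192/(0.58·5.67×10⁻⁸·6.998) = 8.342×10⁸ K⁴.
T = (8.342×10⁸)^(1/4).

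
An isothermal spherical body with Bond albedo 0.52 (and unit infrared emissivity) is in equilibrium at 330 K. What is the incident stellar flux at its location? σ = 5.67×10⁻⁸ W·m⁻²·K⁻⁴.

S ≈ 5600 W/m²

(1−a)S·πr² = σ·4πr²·T⁴ ⇒ S = 4σT⁴/(1−a).
S = 4·5.67×10⁻⁸·1.186×10¹⁰/0.480.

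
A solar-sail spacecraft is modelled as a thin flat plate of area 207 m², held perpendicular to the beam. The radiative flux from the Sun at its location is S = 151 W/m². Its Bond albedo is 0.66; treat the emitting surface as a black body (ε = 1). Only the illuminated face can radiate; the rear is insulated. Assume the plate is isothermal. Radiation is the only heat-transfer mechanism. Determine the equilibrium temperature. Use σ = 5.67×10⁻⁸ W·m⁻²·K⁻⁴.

At equilibrium, absorbed power = emitted power.
Absorbing cross-section = A = 207.0 m²; emitting surface = A = 207.0 m² (ratio 1).
(1−a)S·A_cross = εσ·A_surf·T⁴  ⇒  T⁴ = (1−a)S/(1σ).
T⁴ = 0.340·151/(1·5.67×10⁻⁸) = 9.055×10⁸ K⁴.
T = (9.055×10⁸)^(1/4).

T ≈ 173 K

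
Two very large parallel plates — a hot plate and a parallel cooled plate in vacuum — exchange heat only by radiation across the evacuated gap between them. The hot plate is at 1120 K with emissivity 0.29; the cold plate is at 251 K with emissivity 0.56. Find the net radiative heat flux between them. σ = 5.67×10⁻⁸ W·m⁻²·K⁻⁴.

q ≈ 21000 W/m²

For two infinite grey parallel plates, q = σ(T₁⁴ − T₂⁴)/(1/ε₁ + 1/ε₂ − 1).
T₁⁴ − T₂⁴ = 1.574×10¹² − 3.969×10⁹ = 1.570×10¹² K⁴.
1/ε₁ + 1/ε₂ − 1 = 3.448 + 1.786 − 1 = 4.234.
q = 5.67×10⁻⁸ × 1.570×10¹² / 4.234.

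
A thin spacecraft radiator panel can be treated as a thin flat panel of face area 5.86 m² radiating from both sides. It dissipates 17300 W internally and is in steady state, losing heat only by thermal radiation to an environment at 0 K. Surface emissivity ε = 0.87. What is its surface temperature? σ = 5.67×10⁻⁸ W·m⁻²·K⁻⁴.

T ≈ 416 K

Steady state: internal power = radiated power, P = εσA T⁴.
Radiating area A = 2·5.86 = 11.72 m².
T⁴ = P/(εσA) = 17300/(0.87·5.67×10⁻⁸·11.72) = 2.992×10¹⁰ K⁴.
T = (2.992×10¹⁰)^(1/4).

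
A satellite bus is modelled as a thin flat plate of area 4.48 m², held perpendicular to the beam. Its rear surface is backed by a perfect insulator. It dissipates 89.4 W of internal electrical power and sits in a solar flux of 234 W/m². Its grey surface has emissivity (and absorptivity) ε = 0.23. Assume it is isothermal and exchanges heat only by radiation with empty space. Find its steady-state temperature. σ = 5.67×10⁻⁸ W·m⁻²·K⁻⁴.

At steady state, absorbed solar power + internal power = radiated power.
Absorbed: α·S·A_cross = 0.23·234·4.480 = 241.1 W (cross-section A).
Total input = 241.1 + 89.4 = 330.5 W.
Radiated: εσ·A_surf·T⁴ with A_surf = A = 4.480 m².
T⁴ = 330.5/(0.23·5.67×10⁻⁸·4.480) = 5.657×10⁹ K⁴.

T ≈ 274 K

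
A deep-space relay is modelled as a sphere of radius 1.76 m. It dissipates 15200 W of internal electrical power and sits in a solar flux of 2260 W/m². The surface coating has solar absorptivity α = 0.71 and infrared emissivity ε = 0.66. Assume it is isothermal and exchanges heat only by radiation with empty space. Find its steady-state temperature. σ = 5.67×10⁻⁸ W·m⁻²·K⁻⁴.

At steady state, absorbed solar power + internal power = radiated power.
Absorbed: α·S·A_cross = 0.71·2260·9.731 = 15620 W (cross-section πr²).
Total input = 15620 + 15200 = 30820 W.
Radiated: εσ·A_surf·T⁴ with A_surf = 4πr² = 38.93 m².
T⁴ = 30820/(0.66·5.67×10⁻⁸·38.93) = 2.115×10¹⁰ K⁴.

T ≈ 381 K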